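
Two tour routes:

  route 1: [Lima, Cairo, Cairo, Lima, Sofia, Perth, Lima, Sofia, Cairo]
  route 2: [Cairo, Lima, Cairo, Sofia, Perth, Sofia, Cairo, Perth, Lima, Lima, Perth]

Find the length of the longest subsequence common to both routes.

6

Taking Lima (route 1 #1, route 2 #2) → Cairo (route 1 #3, route 2 #3) → Sofia (route 1 #5, route 2 #4) → Perth (route 1 #6, route 2 #5) → Sofia (route 1 #8, route 2 #6) → Cairo (route 1 #9, route 2 #7) gives a common subsequence of length 6. The LCS DP gives dp[9][11] = 6, so this is optimal.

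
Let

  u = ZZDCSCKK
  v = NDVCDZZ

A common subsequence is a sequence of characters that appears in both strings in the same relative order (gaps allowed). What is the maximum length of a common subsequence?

Let dp[i][j] be the LCS length of the first i characters of u and the first j characters of v. dp[i][j] = dp[i-1][j-1]+1 when the i-th and j-th characters match, else max(dp[i-1][j], dp[i][j-1]).
    ·  N  D  V  C  D  Z  Z
 ·  0  0  0  0  0  0  0  0
 Z  0  0  0  0  0  0  1  1
 Z  0  0  0  0  0  0  1  2
 D  0  0  1  1  1  1  1  2
 C  0  0  1  1  2  2  2  2
 S  0  0  1  1  2  2  2  2
 C  0  0  1  1  2  2  2  2
 K  0  0  1  1  2  2  2  2
 K  0  0  1  1  2  2  2  2
dp[8][7] = 2. One LCS (by backtracking along matches): ZZ.

2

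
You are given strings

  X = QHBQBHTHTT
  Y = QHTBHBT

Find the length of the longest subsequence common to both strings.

Pick Q at X[1]=Y[1], then H at X[2]=Y[2], then B at X[3]=Y[4], then B at X[5]=Y[6], then T at X[10]=Y[7]; all 5 characters appear in both, in order. The LCS DP gives dp[10][7] = 5, so this is optimal.

5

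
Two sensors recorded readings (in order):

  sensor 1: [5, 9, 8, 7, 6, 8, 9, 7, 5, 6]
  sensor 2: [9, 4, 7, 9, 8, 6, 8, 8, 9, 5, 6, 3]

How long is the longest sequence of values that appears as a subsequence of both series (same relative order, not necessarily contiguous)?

Let dp[i][j] be the LCS length of the first i values of sensor 1 and the first j values of sensor 2. dp[i][j] = dp[i-1][j-1]+1 when the i-th and j-th values match, else max(dp[i-1][j], dp[i][j-1]).
    ·  9  4  7  9  8  6  8  8  9  5  6  3
 ·  0  0  0  0  0  0  0  0  0  0  0  0  0
 5  0  0  0  0  0  0  0  0  0  0  1  1  1
 9  0  1  1  1  1  1  1  1  1  1  1  1  1
 8  0  1  1  1  1  2  2  2  2  2  2  2  2
 7  0  1  1  2  2  2  2  2  2  2  2  2  2
 6  0  1  1  2  2  2  3  3  3  3  3  3  3
 8  0  1  1  2  2  3  3  4  4  4  4  4  4
 9  0  1  1  2  3  3  3  4  4  5  5  5  5
 7  0  1  1  2  3  3  3  4  4  5  5  5  5
 5  0  1  1  2  3  3  3  4  4  5  6  6  6
 6  0  1  1  2  3  3  4  4  4  5  6  7  7
dp[10][12] = 7. One LCS (by backtracking along matches): 9, 8, 6, 8, 9, 5, 6.

7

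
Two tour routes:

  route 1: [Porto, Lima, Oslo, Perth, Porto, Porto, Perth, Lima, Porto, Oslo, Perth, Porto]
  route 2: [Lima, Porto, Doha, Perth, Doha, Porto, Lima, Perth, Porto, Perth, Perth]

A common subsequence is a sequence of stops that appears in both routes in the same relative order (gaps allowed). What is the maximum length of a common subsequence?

6

Taking Porto (route 1 #1, route 2 #6), then Lima (route 1 #2, route 2 #7), then Perth (route 1 #4, route 2 #8), then Porto (route 1 #6, route 2 #9), then Perth (route 1 #7, route 2 #10), then Perth (route 1 #11, route 2 #11) gives a common subsequence of length 6. Since dp[12][11] = 6, nothing longer is possible.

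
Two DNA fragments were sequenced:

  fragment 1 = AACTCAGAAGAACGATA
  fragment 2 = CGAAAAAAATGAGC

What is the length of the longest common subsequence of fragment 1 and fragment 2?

9

Match A (fragment 1 #1, fragment 2 #3); then A (fragment 1 #2, fragment 2 #4); then A (fragment 1 #6, fragment 2 #5); then A (fragment 1 #8, fragment 2 #6); then A (fragment 1 #9, fragment 2 #7); then A (fragment 1 #11, fragment 2 #8); then A (fragment 1 #12, fragment 2 #9); then G (fragment 1 #14, fragment 2 #11); then A (fragment 1 #15, fragment 2 #12) — 9 bases in the same relative order in both. The LCS DP gives dp[17][14] = 9, so this is optimal.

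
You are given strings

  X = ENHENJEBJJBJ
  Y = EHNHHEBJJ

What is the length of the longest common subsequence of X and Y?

Let dp[i][j] be the LCS length of the first i characters of X and the first j characters of Y. dp[i][j] = dp[i-1][j-1]+1 when the i-th and j-th characters match, else max(dp[i-1][j], dp[i][j-1]).
    ·  E  H  N  H  H  E  B  J  J
 ·  0  0  0  0  0  0  0  0  0  0
 E  0  1  1  1  1  1  1  1  1  1
 N  0  1  1  2  2  2  2  2  2  2
 H  0  1  2  2  3  3  3  3  3  3
 E  0  1  2  2  3  3  4  4  4  4
 N  0  1  2  3  3  3  4  4  4  4
 J  0  1  2  3  3  3  4  4  5  5
 E  0  1  2  3  3  3  4  4  5  5
 B  0  1  2  3  3  3  4  5  5  5
 J  0  1  2  3  3  3  4  5  6  6
 J  0  1  2  3  3  3  4  5  6  7
 B  0  1  2  3  3  3  4  5  6  7
 J  0  1  2  3  3  3  4  5  6  7
dp[12][9] = 7. One LCS (by backtracking along matches): ENHEBJJ.

7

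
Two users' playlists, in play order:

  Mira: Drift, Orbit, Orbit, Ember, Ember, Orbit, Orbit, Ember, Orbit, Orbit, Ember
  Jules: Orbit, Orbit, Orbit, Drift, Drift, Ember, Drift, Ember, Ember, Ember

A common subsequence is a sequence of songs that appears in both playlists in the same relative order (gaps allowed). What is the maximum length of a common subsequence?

6

One common subsequence of length 6: Orbit (Mira #2, Jules #2); then Orbit (Mira #3, Jules #3); then Ember (Mira #4, Jules #6); then Ember (Mira #5, Jules #8); then Ember (Mira #8, Jules #9); then Ember (Mira #11, Jules #10). dp[11][10] = 6 confirms this is the maximum.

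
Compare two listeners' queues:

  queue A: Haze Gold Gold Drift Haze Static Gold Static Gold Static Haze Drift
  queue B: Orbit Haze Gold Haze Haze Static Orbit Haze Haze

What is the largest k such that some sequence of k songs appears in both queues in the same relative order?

Pick Haze at queue A[1]=queue B[2], then Gold at queue A[2]=queue B[3], then Haze at queue A[5]=queue B[5], then Static at queue A[6]=queue B[6], then Haze at queue A[11]=queue B[9]; all 5 songs appear in both, in order, and the DP table's final entry dp[12][9] is also 5, so no common subsequence is longer.

5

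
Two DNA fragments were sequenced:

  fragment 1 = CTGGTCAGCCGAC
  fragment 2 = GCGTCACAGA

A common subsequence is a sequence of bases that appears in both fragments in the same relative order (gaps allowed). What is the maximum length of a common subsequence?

Pick C (fragment 1 #1, fragment 2 #2), then G (fragment 1 #4, fragment 2 #3), then T (fragment 1 #5, fragment 2 #4), then C (fragment 1 #6, fragment 2 #5), then A (fragment 1 #7, fragment 2 #6), then C (fragment 1 #9, fragment 2 #7), then G (fragment 1 #11, fragment 2 #9), then A (fragment 1 #12, fragment 2 #10); all 8 bases appear in both, in order. Since dp[13][10] = 8, nothing longer is possible.

8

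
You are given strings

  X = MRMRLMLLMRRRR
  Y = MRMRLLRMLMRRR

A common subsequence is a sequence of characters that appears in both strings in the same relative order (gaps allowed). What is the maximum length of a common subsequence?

11

One common subsequence of length 11: M (X #1, Y #1); then R (X #2, Y #2); then M (X #3, Y #3); then R (X #4, Y #4); then L (X #5, Y #6); then M (X #6, Y #8); then L (X #8, Y #9); then M (X #9, Y #10); then R (X #11, Y #11); then R (X #12, Y #12); then R (X #13, Y #13). dp[13][13] = 11 confirms this is the maximum.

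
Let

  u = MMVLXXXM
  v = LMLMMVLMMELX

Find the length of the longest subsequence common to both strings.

Let dp[i][j] be the LCS length of the first i characters of u and the first j characters of v. dp[i][j] = dp[i-1][j-1]+1 when the i-th and j-th characters match, else max(dp[i-1][j], dp[i][j-1]).
    ·  L  M  L  M  M  V  L  M  M  E  L  X
 ·  0  0  0  0  0  0  0  0  0  0  0  0  0
 M  0  0  1  1  1  1  1  1  1  1  1  1  1
 M  0  0  1  1  2  2  2  2  2  2  2  2  2
 V  0  0  1  1  2  2  3  3  3  3  3  3  3
 L  0  1  1  2  2  2  3  4  4  4  4  4  4
 X  0  1  1  2  2  2  3  4  4  4  4  4  5
 X  0  1  1  2  2  2  3  4  4  4  4  4  5
 X  0  1  1  2  2  2  3  4  4  4  4  4  5
 M  0  1  2  2  3  3  3  4  5  5  5  5  5
dp[8][12] = 5. One LCS (by backtracking along matches): MMVLX.

5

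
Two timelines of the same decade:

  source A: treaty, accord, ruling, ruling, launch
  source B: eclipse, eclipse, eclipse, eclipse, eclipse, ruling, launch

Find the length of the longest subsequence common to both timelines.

Pick ruling at source A[4]=source B[6]; then launch at source A[5]=source B[7]; all 2 events appear in both, in order. dp[5][7] = 2 confirms this is the maximum.

2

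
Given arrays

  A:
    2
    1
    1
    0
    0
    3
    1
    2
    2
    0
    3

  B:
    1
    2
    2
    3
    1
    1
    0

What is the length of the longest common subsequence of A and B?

Pick 2 [1,3]; then 1 [3,5]; then 1 [7,6]; then 0 [10,7]; all 4 values appear in both, in order. dp[11][7] = 4 confirms this is the maximum.

4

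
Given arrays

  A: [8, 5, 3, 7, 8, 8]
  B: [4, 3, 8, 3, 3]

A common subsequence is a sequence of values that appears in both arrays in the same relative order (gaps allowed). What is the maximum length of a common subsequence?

2

Let dp[i][j] be the LCS length of the first i values of A and the first j values of B. dp[i][j] = dp[i-1][j-1]+1 when the i-th and j-th values match, else max(dp[i-1][j], dp[i][j-1]).
    ·  4  3  8  3  3
 ·  0  0  0  0  0  0
 8  0  0  0  1  1  1
 5  0  0  0  1  1  1
 3  0  0  1  1  2  2
 7  0  0  1  1  2  2
 8  0  0  1  2  2  2
 8  0  0  1  2  2  2
dp[6][5] = 2. One LCS (by backtracking along matches): 8, 3.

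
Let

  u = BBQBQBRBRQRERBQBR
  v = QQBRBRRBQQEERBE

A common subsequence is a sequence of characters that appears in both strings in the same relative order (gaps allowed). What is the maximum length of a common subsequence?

Taking Q (u #3, v #1), Q (u #5, v #2), B (u #6, v #3), R (u #7, v #4), B (u #8, v #5), R (u #9, v #7), Q (u #10, v #10), E (u #12, v #12), R (u #13, v #13), B (u #14, v #14) gives a common subsequence of length 10. Since dp[17][15] = 10, nothing longer is possible.

10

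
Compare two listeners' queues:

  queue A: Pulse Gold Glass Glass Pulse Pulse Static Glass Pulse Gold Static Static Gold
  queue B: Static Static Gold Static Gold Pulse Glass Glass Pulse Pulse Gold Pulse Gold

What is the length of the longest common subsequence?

7

One common subsequence of length 7: Pulse at queue A[1]=queue B[6]; then Glass at queue A[3]=queue B[7]; then Glass at queue A[4]=queue B[8]; then Pulse at queue A[5]=queue B[9]; then Pulse at queue A[6]=queue B[10]; then Pulse at queue A[9]=queue B[12]; then Gold at queue A[13]=queue B[13]. The LCS DP gives dp[13][13] = 7, so this is optimal.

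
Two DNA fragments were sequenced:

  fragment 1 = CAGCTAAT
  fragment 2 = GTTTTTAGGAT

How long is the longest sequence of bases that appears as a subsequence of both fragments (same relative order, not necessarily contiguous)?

5

Let dp[i][j] be the LCS length of the first i bases of fragment 1 and the first j bases of fragment 2. dp[i][j] = dp[i-1][j-1]+1 when the i-th and j-th bases match, else max(dp[i-1][j], dp[i][j-1]).
    ·  G  T  T  T  T  T  A  G  G  A  T
 ·  0  0  0  0  0  0  0  0  0  0  0  0
 C  0  0  0  0  0  0  0  0  0  0  0  0
 A  0  0  0  0  0  0  0  1  1  1  1  1
 G  0  1  1  1  1  1  1  1  2  2  2  2
 C  0  1  1  1  1  1  1  1  2  2  2  2
 T  0  1  2  2  2  2  2  2  2  2  2  3
 A  0  1  2  2  2  2  2  3  3  3  3  3
 A  0  1  2  2  2  2  2  3  3  3  4  4
 T  0  1  2  3  3  3  3  3  3  3  4  5
dp[8][11] = 5. One LCS (by backtracking along matches): GTAAT.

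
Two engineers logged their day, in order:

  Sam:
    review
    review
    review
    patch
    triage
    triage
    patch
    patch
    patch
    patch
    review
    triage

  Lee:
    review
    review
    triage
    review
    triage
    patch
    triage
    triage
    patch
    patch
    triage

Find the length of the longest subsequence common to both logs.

9

One common subsequence of length 9: review (Sam #1, Lee #1), then review (Sam #2, Lee #2), then review (Sam #3, Lee #4), then patch (Sam #4, Lee #6), then triage (Sam #5, Lee #7), then triage (Sam #6, Lee #8), then patch (Sam #9, Lee #9), then patch (Sam #10, Lee #10), then triage (Sam #12, Lee #11). dp[12][11] = 9 confirms this is the maximum.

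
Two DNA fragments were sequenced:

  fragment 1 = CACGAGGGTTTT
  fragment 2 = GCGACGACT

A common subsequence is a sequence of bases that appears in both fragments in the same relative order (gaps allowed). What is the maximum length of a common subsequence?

6

One common subsequence of length 6: C [1,2], A [2,4], C [3,5], G [4,6], A [5,7], T [12,9], and the DP table's final entry dp[12][9] is also 6, so no common subsequence is longer.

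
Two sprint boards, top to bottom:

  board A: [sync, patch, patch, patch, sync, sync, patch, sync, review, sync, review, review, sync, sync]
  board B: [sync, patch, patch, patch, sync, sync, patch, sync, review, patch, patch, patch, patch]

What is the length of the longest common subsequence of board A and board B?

9

Pick sync [1,1]; then patch [2,2]; then patch [3,3]; then patch [4,4]; then sync [5,5]; then sync [6,6]; then patch [7,7]; then sync [8,8]; then review [9,9]; all 9 tasks appear in both, in order. dp[14][13] = 9 confirms this is the maximum.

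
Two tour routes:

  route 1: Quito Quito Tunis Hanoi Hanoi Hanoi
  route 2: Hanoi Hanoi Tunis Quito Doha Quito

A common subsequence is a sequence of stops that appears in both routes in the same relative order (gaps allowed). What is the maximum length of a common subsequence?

Taking Quito at route 1[1]=route 2[4], Quito at route 1[2]=route 2[6] gives a common subsequence of length 2. dp[6][6] = 2 confirms this is the maximum.

2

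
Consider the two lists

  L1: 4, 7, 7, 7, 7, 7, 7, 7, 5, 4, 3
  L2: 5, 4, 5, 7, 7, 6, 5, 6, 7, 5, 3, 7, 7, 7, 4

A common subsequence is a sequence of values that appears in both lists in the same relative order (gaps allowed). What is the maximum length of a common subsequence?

8

One common subsequence of length 8: 4 [1,2] → 7 [2,4] → 7 [3,5] → 7 [4,9] → 7 [6,12] → 7 [7,13] → 7 [8,14] → 4 [10,15]. dp[11][15] = 8 confirms this is the maximum.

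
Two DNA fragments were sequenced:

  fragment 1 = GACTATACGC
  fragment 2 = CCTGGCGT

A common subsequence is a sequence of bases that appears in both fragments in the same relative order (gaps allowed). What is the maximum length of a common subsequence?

4

Taking C at fragment 1[3]=fragment 2[2]; then T at fragment 1[4]=fragment 2[3]; then C at fragment 1[8]=fragment 2[6]; then G at fragment 1[9]=fragment 2[7] gives a common subsequence of length 4. dp[10][8] = 4 confirms this is the maximum.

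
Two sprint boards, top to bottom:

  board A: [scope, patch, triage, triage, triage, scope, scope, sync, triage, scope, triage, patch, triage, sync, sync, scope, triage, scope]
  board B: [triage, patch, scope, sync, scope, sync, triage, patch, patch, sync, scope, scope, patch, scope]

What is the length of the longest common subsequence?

9

Taking patch at board A[2]=board B[2], scope at board A[6]=board B[3], scope at board A[7]=board B[5], sync at board A[8]=board B[6], triage at board A[9]=board B[7], patch at board A[12]=board B[9], sync at board A[14]=board B[10], scope at board A[16]=board B[12], scope at board A[18]=board B[14] gives a common subsequence of length 9. dp[18][14] = 9 confirms this is the maximum.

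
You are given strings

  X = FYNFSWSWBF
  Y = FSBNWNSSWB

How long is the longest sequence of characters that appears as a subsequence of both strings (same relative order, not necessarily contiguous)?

Match F at X[1]=Y[1] → N at X[3]=Y[6] → S at X[5]=Y[7] → S at X[7]=Y[8] → W at X[8]=Y[9] → B at X[9]=Y[10] — 6 characters in the same relative order in both, and the DP table's final entry dp[10][10] is also 6, so no common subsequence is longer.

6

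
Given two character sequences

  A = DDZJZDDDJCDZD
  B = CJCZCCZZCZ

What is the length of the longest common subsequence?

Pick Z (A #3, B #7) → Z (A #5, B #8) → C (A #10, B #9) → Z (A #12, B #10); all 4 characters appear in both, in order. dp[13][10] = 4 confirms this is the maximum.

4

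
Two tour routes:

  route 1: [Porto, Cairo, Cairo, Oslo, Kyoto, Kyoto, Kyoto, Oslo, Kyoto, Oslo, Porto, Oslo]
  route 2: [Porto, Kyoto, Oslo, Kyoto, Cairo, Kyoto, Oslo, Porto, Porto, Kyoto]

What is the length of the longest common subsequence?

6

One common subsequence of length 6: Porto at route 1[1]=route 2[1]; then Oslo at route 1[4]=route 2[3]; then Kyoto at route 1[5]=route 2[4]; then Kyoto at route 1[7]=route 2[6]; then Oslo at route 1[8]=route 2[7]; then Kyoto at route 1[9]=route 2[10]. The LCS DP gives dp[12][10] = 6, so this is optimal.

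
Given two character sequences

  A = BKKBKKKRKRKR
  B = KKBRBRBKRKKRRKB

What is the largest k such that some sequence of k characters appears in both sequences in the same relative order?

Taking K (A #2, B #1) → K (A #3, B #2) → B (A #4, B #7) → K (A #5, B #8) → K (A #6, B #10) → K (A #7, B #11) → R (A #8, B #12) → R (A #10, B #13) → K (A #11, B #14) gives a common subsequence of length 9. Since dp[12][15] = 9, nothing longer is possible.

9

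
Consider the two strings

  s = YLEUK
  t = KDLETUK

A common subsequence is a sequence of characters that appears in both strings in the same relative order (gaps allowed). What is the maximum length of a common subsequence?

4

Pick L at s[2]=t[3], then E at s[3]=t[4], then U at s[4]=t[6], then K at s[5]=t[7]; all 4 characters appear in both, in order, and the DP table's final entry dp[5][7] is also 4, so no common subsequence is longer.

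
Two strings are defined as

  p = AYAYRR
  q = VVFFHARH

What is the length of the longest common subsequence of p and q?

2

Let dp[i][j] be the LCS length of the first i characters of p and the first j characters of q. dp[i][j] = dp[i-1][j-1]+1 when the i-th and j-th characters match, else max(dp[i-1][j], dp[i][j-1]).
    ·  V  V  F  F  H  A  R  H
 ·  0  0  0  0  0  0  0  0  0
 A  0  0  0  0  0  0  1  1  1
 Y  0  0  0  0  0  0  1  1  1
 A  0  0  0  0  0  0  1  1  1
 Y  0  0  0  0  0  0  1  1  1
 R  0  0  0  0  0  0  1  2  2
 R  0  0  0  0  0  0  1  2  2
dp[6][8] = 2. One LCS (by backtracking along matches): AR.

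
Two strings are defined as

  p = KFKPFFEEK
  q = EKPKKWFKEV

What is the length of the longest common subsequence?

Taking K at p[1]=q[5], F at p[2]=q[7], K at p[3]=q[8], E at p[7]=q[9] gives a common subsequence of length 4. dp[9][10] = 4 confirms this is the maximum.

4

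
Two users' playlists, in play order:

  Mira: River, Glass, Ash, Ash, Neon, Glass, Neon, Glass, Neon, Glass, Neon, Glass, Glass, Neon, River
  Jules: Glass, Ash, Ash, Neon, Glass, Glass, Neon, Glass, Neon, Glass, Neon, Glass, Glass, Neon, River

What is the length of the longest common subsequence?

Match Glass (Mira #2, Jules #1), Ash (Mira #3, Jules #2), Ash (Mira #4, Jules #3), Neon (Mira #5, Jules #4), Glass (Mira #6, Jules #6), Neon (Mira #7, Jules #7), Glass (Mira #8, Jules #8), Neon (Mira #9, Jules #9), Glass (Mira #10, Jules #10), Neon (Mira #11, Jules #11), Glass (Mira #12, Jules #12), Glass (Mira #13, Jules #13), Neon (Mira #14, Jules #14), River (Mira #15, Jules #15) — 14 songs in the same relative order in both, and the DP table's final entry dp[15][15] is also 14, so no common subsequence is longer.

14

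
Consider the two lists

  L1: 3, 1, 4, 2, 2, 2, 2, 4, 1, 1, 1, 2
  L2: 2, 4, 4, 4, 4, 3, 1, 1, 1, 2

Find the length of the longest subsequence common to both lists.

6

Let dp[i][j] be the LCS length of the first i values of L1 and the first j values of L2. dp[i][j] = dp[i-1][j-1]+1 when the i-th and j-th values match, else max(dp[i-1][j], dp[i][j-1]).
    ·  2  4  4  4  4  3  1  1  1  2
 ·  0  0  0  0  0  0  0  0  0  0  0
 3  0  0  0  0  0  0  1  1  1  1  1
 1  0  0  0  0  0  0  1  2  2  2  2
 4  0  0  1  1  1  1  1  2  2  2  2
 2  0  1  1  1  1  1  1  2  2  2  3
 2  0  1  1  1  1  1  1  2  2  2  3
 2  0  1  1  1  1  1  1  2  2  2  3
 2  0  1  1  1  1  1  1  2  2  2  3
 4  0  1  2  2  2  2  2  2  2  2  3
 1  0  1  2  2  2  2  2  3  3  3  3
 1  0  1  2  2  2  2  2  3  4  4  4
 1  0  1  2  2  2  2  2  3  4  5  5
 2  0  1  2  2  2  2  2  3  4  5  6
dp[12][10] = 6. One LCS (by backtracking along matches): 4, 4, 1, 1, 1, 2.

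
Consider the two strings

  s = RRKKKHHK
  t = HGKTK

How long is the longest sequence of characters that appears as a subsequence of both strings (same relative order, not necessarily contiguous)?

2

Taking K (s #3, t #3) → K (s #8, t #5) gives a common subsequence of length 2. The LCS DP gives dp[8][5] = 2, so this is optimal.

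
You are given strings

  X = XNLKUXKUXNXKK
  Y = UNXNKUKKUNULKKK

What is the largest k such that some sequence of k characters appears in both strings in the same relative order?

9

Pick X [1,3], then N [2,4], then K [4,5], then U [5,6], then K [7,8], then U [8,9], then N [10,10], then K [12,14], then K [13,15]; all 9 characters appear in both, in order, and the DP table's final entry dp[13][15] is also 9, so no common subsequence is longer.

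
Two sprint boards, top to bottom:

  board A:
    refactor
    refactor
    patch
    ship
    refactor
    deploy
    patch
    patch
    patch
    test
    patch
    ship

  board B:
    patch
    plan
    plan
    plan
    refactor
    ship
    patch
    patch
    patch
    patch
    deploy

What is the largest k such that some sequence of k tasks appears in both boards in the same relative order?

6

One common subsequence of length 6: refactor at board A[2]=board B[5] → ship at board A[4]=board B[6] → patch at board A[7]=board B[7] → patch at board A[8]=board B[8] → patch at board A[9]=board B[9] → patch at board A[11]=board B[10]. The LCS DP gives dp[12][11] = 6, so this is optimal.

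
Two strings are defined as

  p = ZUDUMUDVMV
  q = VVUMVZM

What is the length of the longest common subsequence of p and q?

Taking U (p #4, q #3); then M (p #5, q #4); then V (p #8, q #5); then M (p #9, q #7) gives a common subsequence of length 4. dp[10][7] = 4 confirms this is the maximum.

4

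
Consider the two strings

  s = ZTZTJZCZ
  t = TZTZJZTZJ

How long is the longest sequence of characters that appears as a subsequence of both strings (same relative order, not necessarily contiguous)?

Let dp[i][j] be the LCS length of the first i characters of s and the first j characters of t. dp[i][j] = dp[i-1][j-1]+1 when the i-th and j-th characters match, else max(dp[i-1][j], dp[i][j-1]).
    ·  T  Z  T  Z  J  Z  T  Z  J
 ·  0  0  0  0  0  0  0  0  0  0
 Z  0  0  1  1  1  1  1  1  1  1
 T  0  1  1  2  2  2  2  2  2  2
 Z  0  1  2  2  3  3  3  3  3  3
 T  0  1  2  3  3  3  3  4  4  4
 J  0  1  2  3  3  4  4  4  4  5
 Z  0  1  2  3  4  4  5  5  5  5
 C  0  1  2  3  4  4  5  5  5  5
 Z  0  1  2  3  4  4  5  5  6  6
dp[8][9] = 6. One LCS (by backtracking along matches): ZTZJZZ.

6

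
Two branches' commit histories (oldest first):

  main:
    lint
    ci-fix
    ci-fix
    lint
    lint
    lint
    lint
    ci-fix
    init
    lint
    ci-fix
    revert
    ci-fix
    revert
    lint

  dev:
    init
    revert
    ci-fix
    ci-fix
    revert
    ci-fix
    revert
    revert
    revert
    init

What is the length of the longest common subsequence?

Match ci-fix (main #2, dev #3); then ci-fix (main #3, dev #4); then ci-fix (main #8, dev #6); then revert (main #12, dev #8); then revert (main #14, dev #9) — 5 commits in the same relative order in both, and the DP table's final entry dp[15][10] is also 5, so no common subsequence is longer.

5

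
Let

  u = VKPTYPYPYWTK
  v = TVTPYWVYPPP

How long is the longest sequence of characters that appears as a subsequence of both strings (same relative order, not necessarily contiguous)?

5

Let dp[i][j] be the LCS length of the first i characters of u and the first j characters of v. dp[i][j] = dp[i-1][j-1]+1 when the i-th and j-th characters match, else max(dp[i-1][j], dp[i][j-1]).
    ·  T  V  T  P  Y  W  V  Y  P  P  P
 ·  0  0  0  0  0  0  0  0  0  0  0  0
 V  0  0  1  1  1  1  1  1  1  1  1  1
 K  0  0  1  1  1  1  1  1  1  1  1  1
 P  0  0  1  1  2  2  2  2  2  2  2  2
 T  0  1  1  2  2  2  2  2  2  2  2  2
 Y  0  1  1  2  2  3  3  3  3  3  3  3
 P  0  1  1  2  3  3  3  3  3  4  4  4
 Y  0  1  1  2  3  4  4  4  4  4  4  4
 P  0  1  1  2  3  4  4  4  4  5  5  5
 Y  0  1  1  2  3  4  4  4  5  5  5  5
 W  0  1  1  2  3  4  5  5  5  5  5  5
 T  0  1  1  2  3  4  5  5  5  5  5  5
 K  0  1  1  2  3  4  5  5  5  5  5  5
dp[12][11] = 5. One LCS (by backtracking along matches): VPYPP.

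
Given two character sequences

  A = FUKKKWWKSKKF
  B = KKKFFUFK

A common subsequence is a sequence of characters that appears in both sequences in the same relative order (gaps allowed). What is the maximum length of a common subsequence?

4

Pick K [3,1] → K [4,2] → K [5,3] → K [11,8]; all 4 characters appear in both, in order. The LCS DP gives dp[12][8] = 4, so this is optimal.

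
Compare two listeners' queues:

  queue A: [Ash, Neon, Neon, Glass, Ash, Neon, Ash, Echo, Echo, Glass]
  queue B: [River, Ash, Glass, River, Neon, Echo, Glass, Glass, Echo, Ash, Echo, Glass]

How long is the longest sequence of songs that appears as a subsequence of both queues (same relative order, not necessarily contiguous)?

Match Ash at queue A[1]=queue B[2] → Neon at queue A[2]=queue B[5] → Glass at queue A[4]=queue B[8] → Ash at queue A[7]=queue B[10] → Echo at queue A[9]=queue B[11] → Glass at queue A[10]=queue B[12] — 6 songs in the same relative order in both, and the DP table's final entry dp[10][12] is also 6, so no common subsequence is longer.

6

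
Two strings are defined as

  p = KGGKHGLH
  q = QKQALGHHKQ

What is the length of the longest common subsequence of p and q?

4

Match K (p #1, q #2); then G (p #3, q #6); then H (p #5, q #7); then H (p #8, q #8) — 4 characters in the same relative order in both. dp[8][10] = 4 confirms this is the maximum.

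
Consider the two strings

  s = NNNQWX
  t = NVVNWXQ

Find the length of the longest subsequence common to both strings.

Let dp[i][j] be the LCS length of the first i characters of s and the first j characters of t. dp[i][j] = dp[i-1][j-1]+1 when the i-th and j-th characters match, else max(dp[i-1][j], dp[i][j-1]).
    ·  N  V  V  N  W  X  Q
 ·  0  0  0  0  0  0  0  0
 N  0  1  1  1  1  1  1  1
 N  0  1  1  1  2  2  2  2
 N  0  1  1  1  2  2  2  2
 Q  0  1  1  1  2  2  2  3
 W  0  1  1  1  2  3  3  3
 X  0  1  1  1  2  3  4  4
dp[6][7] = 4. One LCS (by backtracking along matches): NNWX.

4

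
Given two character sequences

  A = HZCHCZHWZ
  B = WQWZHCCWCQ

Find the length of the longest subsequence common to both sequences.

Taking H [1,5], C [3,6], C [5,7], W [8,8] gives a common subsequence of length 4. dp[9][10] = 4 confirms this is the maximum.

4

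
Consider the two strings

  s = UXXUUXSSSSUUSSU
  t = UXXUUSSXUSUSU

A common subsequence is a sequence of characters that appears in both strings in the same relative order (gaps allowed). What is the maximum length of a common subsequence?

Pick U [1,1] → X [2,2] → X [3,3] → U [4,4] → U [5,5] → S [7,6] → S [8,7] → S [10,10] → U [12,11] → S [14,12] → U [15,13]; all 11 characters appear in both, in order. The LCS DP gives dp[15][13] = 11, so this is optimal.

11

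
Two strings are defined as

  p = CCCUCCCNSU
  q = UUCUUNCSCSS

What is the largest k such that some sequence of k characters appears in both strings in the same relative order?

5

Let dp[i][j] be the LCS length of the first i characters of p and the first j characters of q. dp[i][j] = dp[i-1][j-1]+1 when the i-th and j-th characters match, else max(dp[i-1][j], dp[i][j-1]).
    ·  U  U  C  U  U  N  C  S  C  S  S
 ·  0  0  0  0  0  0  0  0  0  0  0  0
 C  0  0  0  1  1  1  1  1  1  1  1  1
 C  0  0  0  1  1  1  1  2  2  2  2  2
 C  0  0  0  1  1  1  1  2  2  3  3  3
 U  0  1  1  1  2  2  2  2  2  3  3  3
 C  0  1  1  2  2  2  2  3  3  3  3  3
 C  0  1  1  2  2  2  2  3  3  4  4  4
 C  0  1  1  2  2  2  2  3  3  4  4  4
 N  0  1  1  2  2  2  3  3  3  4  4  4
 S  0  1  1  2  2  2  3  3  4  4  5  5
 U  0  1  2  2  3  3  3  3  4  4  5  5
dp[10][11] = 5. One LCS (by backtracking along matches): CUCCS.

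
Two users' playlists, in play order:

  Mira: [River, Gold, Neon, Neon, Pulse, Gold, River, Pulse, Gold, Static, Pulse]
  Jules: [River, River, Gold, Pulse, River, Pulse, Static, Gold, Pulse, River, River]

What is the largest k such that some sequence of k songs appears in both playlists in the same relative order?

Match River at Mira[1]=Jules[2], Gold at Mira[2]=Jules[3], Pulse at Mira[5]=Jules[4], River at Mira[7]=Jules[5], Pulse at Mira[8]=Jules[6], Gold at Mira[9]=Jules[8], Pulse at Mira[11]=Jules[9] — 7 songs in the same relative order in both, and the DP table's final entry dp[11][11] is also 7, so no common subsequence is longer.

7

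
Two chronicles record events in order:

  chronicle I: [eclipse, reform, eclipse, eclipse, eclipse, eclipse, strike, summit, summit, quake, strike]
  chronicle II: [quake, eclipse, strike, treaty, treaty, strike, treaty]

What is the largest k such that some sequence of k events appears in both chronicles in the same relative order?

3

Match eclipse at chronicle I[6]=chronicle II[2], strike at chronicle I[7]=chronicle II[3], strike at chronicle I[11]=chronicle II[6] — 3 events in the same relative order in both, and the DP table's final entry dp[11][7] is also 3, so no common subsequence is longer.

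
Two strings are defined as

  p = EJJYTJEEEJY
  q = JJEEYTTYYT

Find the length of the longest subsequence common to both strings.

5

Let dp[i][j] be the LCS length of the first i characters of p and the first j characters of q. dp[i][j] = dp[i-1][j-1]+1 when the i-th and j-th characters match, else max(dp[i-1][j], dp[i][j-1]).
    ·  J  J  E  E  Y  T  T  Y  Y  T
 ·  0  0  0  0  0  0  0  0  0  0  0
 E  0  0  0  1  1  1  1  1  1  1  1
 J  0  1  1  1  1  1  1  1  1  1  1
 J  0  1  2  2  2  2  2  2  2  2  2
 Y  0  1  2  2  2  3  3  3  3  3  3
 T  0  1  2  2  2  3  4  4  4  4  4
 J  0  1  2  2  2  3  4  4  4  4  4
 E  0  1  2  3  3  3  4  4  4  4  4
 E  0  1  2  3  4  4  4  4  4  4  4
 E  0  1  2  3  4  4  4  4  4  4  4
 J  0  1  2  3  4  4  4  4  4  4  4
 Y  0  1  2  3  4  5  5  5  5  5  5
dp[11][10] = 5. One LCS (by backtracking along matches): JJYTY.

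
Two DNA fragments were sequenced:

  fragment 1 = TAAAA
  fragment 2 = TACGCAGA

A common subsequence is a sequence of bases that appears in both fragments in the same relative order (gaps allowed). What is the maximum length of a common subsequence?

4

Match T (fragment 1 #1, fragment 2 #1), A (fragment 1 #2, fragment 2 #2), A (fragment 1 #3, fragment 2 #6), A (fragment 1 #5, fragment 2 #8) — 4 bases in the same relative order in both. Since dp[5][8] = 4, nothing longer is possible.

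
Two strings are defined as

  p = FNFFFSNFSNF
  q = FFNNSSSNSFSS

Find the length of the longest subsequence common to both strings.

6

Match F (p #1, q #2) → N (p #2, q #4) → S (p #6, q #7) → N (p #7, q #8) → F (p #8, q #10) → S (p #9, q #12) — 6 characters in the same relative order in both, and the DP table's final entry dp[11][12] is also 6, so no common subsequence is longer.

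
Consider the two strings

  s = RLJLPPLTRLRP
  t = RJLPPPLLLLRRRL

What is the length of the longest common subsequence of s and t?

One common subsequence of length 8: R at s[1]=t[1], then J at s[3]=t[2], then L at s[4]=t[3], then P at s[5]=t[5], then P at s[6]=t[6], then L at s[7]=t[10], then R at s[9]=t[13], then L at s[10]=t[14]. dp[12][14] = 8 confirms this is the maximum.

8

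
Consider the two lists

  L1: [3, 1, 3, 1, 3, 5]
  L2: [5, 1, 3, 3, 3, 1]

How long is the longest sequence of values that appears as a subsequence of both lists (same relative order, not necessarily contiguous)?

3

Let dp[i][j] be the LCS length of the first i values of L1 and the first j values of L2. dp[i][j] = dp[i-1][j-1]+1 when the i-th and j-th values match, else max(dp[i-1][j], dp[i][j-1]).
    ·  5  1  3  3  3  1
 ·  0  0  0  0  0  0  0
 3  0  0  0  1  1  1  1
 1  0  0  1  1  1  1  2
 3  0  0  1  2  2  2  2
 1  0  0  1  2  2  2  3
 3  0  0  1  2  3  3  3
 5  0  1  1  2  3  3  3
dp[6][6] = 3. One LCS (by backtracking along matches): 3, 3, 1.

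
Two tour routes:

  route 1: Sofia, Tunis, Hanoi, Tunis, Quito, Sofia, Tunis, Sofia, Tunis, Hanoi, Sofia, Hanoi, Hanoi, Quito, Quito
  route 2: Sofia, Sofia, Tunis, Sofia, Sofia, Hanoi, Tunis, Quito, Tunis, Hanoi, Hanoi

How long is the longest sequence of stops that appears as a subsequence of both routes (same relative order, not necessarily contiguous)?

One common subsequence of length 8: Sofia at route 1[1]=route 2[2], Tunis at route 1[2]=route 2[3], Hanoi at route 1[3]=route 2[6], Tunis at route 1[4]=route 2[7], Quito at route 1[5]=route 2[8], Tunis at route 1[9]=route 2[9], Hanoi at route 1[12]=route 2[10], Hanoi at route 1[13]=route 2[11], and the DP table's final entry dp[15][11] is also 8, so no common subsequence is longer.

8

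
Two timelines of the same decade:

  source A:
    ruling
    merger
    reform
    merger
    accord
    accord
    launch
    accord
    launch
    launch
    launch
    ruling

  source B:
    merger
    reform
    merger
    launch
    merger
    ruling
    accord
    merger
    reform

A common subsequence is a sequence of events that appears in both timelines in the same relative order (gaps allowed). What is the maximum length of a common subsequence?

5

Match merger at source A[2]=source B[1], then reform at source A[3]=source B[2], then merger at source A[4]=source B[3], then launch at source A[7]=source B[4], then accord at source A[8]=source B[7] — 5 events in the same relative order in both. Since dp[12][9] = 5, nothing longer is possible.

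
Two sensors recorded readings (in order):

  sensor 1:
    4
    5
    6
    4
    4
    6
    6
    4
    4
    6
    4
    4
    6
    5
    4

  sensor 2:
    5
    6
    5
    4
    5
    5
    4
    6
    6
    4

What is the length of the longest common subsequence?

7

Let dp[i][j] be the LCS length of the first i values of sensor 1 and the first j values of sensor 2. dp[i][j] = dp[i-1][j-1]+1 when the i-th and j-th values match, else max(dp[i-1][j], dp[i][j-1]).
    ·  5  6  5  4  5  5  4  6  6  4
 ·  0  0  0  0  0  0  0  0  0  0  0
 4  0  0  0  0  1  1  1  1  1  1  1
 5  0  1  1  1  1  2  2  2  2  2  2
 6  0  1  2  2  2  2  2  2  3  3  3
 4  0  1  2  2  3  3  3  3  3  3  4
 4  0  1  2  2  3  3  3  4  4  4  4
 6  0  1  2  2  3  3  3  4  5  5  5
 6  0  1  2  2  3  3  3  4  5  6  6
 4  0  1  2  2  3  3  3  4  5  6  7
 4  0  1  2  2  3  3  3  4  5  6  7
 6  0  1  2  2  3  3  3  4  5  6  7
 4  0  1  2  2  3  3  3  4  5  6  7
 4  0  1  2  2  3  3  3  4  5  6  7
 6  0  1  2  2  3  3  3  4  5  6  7
 5  0  1  2  3  3  4  4  4  5  6  7
 4  0  1  2  3  4  4  4  5  5  6  7
dp[15][10] = 7. One LCS (by backtracking along matches): 5, 6, 4, 4, 6, 6, 4.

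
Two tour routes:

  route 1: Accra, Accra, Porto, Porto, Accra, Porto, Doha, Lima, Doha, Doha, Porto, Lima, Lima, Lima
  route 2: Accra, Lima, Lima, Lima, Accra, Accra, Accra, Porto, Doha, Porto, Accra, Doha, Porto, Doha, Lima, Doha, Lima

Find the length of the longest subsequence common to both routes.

10

Pick Accra at route 1[1]=route 2[6], then Accra at route 1[2]=route 2[7], then Porto at route 1[3]=route 2[8], then Porto at route 1[4]=route 2[10], then Accra at route 1[5]=route 2[11], then Porto at route 1[6]=route 2[13], then Doha at route 1[7]=route 2[14], then Lima at route 1[8]=route 2[15], then Doha at route 1[10]=route 2[16], then Lima at route 1[14]=route 2[17]; all 10 stops appear in both, in order. Since dp[14][17] = 10, nothing longer is possible.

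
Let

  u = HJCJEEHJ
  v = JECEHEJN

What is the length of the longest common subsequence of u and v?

Pick J at u[2]=v[1] → C at u[3]=v[3] → E at u[5]=v[4] → E at u[6]=v[6] → J at u[8]=v[7]; all 5 characters appear in both, in order. The LCS DP gives dp[8][8] = 5, so this is optimal.

5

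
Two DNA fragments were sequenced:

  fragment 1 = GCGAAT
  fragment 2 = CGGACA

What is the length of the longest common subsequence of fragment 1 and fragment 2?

4

Let dp[i][j] be the LCS length of the first i bases of fragment 1 and the first j bases of fragment 2. dp[i][j] = dp[i-1][j-1]+1 when the i-th and j-th bases match, else max(dp[i-1][j], dp[i][j-1]).
    ·  C  G  G  A  C  A
 ·  0  0  0  0  0  0  0
 G  0  0  1  1  1  1  1
 C  0  1  1  1  1  2  2
 G  0  1  2  2  2  2  2
 A  0  1  2  2  3  3  3
 A  0  1  2  2  3  3  4
 T  0  1  2  2  3  3  4
dp[6][6] = 4. One LCS (by backtracking along matches): GGAA.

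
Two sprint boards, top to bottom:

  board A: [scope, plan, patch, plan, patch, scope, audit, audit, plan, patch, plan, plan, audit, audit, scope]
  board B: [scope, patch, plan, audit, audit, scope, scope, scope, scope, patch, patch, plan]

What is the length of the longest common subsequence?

One common subsequence of length 7: scope at board A[1]=board B[1], then patch at board A[3]=board B[2], then plan at board A[4]=board B[3], then audit at board A[7]=board B[4], then audit at board A[8]=board B[5], then patch at board A[10]=board B[11], then plan at board A[12]=board B[12]. Since dp[15][12] = 7, nothing longer is possible.

7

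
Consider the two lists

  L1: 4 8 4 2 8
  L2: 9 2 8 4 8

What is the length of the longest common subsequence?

3

Let dp[i][j] be the LCS length of the first i values of L1 and the first j values of L2. dp[i][j] = dp[i-1][j-1]+1 when the i-th and j-th values match, else max(dp[i-1][j], dp[i][j-1]).
    ·  9  2  8  4  8
 ·  0  0  0  0  0  0
 4  0  0  0  0  1  1
 8  0  0  0  1  1  2
 4  0  0  0  1  2  2
 2  0  0  1  1  2  2
 8  0  0  1  2  2  3
dp[5][5] = 3. One LCS (by backtracking along matches): 8, 4, 8.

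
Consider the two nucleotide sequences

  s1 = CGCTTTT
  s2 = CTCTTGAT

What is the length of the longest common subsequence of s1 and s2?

5

Let dp[i][j] be the LCS length of the first i bases of s1 and the first j bases of s2. dp[i][j] = dp[i-1][j-1]+1 when the i-th and j-th bases match, else max(dp[i-1][j], dp[i][j-1]).
    ·  C  T  C  T  T  G  A  T
 ·  0  0  0  0  0  0  0  0  0
 C  0  1  1  1  1  1  1  1  1
 G  0  1  1  1  1  1  2  2  2
 C  0  1  1  2  2  2  2  2  2
 T  0  1  2  2  3  3  3  3  3
 T  0  1  2  2  3  4  4  4  4
 T  0  1  2  2  3  4  4  4  5
 T  0  1  2  2  3  4  4  4  5
dp[7][8] = 5. One LCS (by backtracking along matches): CCTTT.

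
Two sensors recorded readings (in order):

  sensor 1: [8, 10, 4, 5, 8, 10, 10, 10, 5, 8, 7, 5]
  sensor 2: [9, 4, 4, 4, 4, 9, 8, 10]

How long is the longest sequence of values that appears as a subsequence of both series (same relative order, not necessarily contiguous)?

3

Let dp[i][j] be the LCS length of the first i values of sensor 1 and the first j values of sensor 2. dp[i][j] = dp[i-1][j-1]+1 when the i-th and j-th values match, else max(dp[i-1][j], dp[i][j-1]).
    ·  9  4  4  4  4  9  8 10
 ·  0  0  0  0  0  0  0  0  0
 8  0  0  0  0  0  0  0  1  1
10  0  0  0  0  0  0  0  1  2
 4  0  0  1  1  1  1  1  1  2
 5  0  0  1  1  1  1  1  1  2
 8  0  0  1  1  1  1  1  2  2
10  0  0  1  1  1  1  1  2  3
10  0  0  1  1  1  1  1  2  3
10  0  0  1  1  1  1  1  2  3
 5  0  0  1  1  1  1  1  2  3
 8  0  0  1  1  1  1  1  2  3
 7  0  0  1  1  1  1  1  2  3
 5  0  0  1  1  1  1  1  2  3
dp[12][8] = 3. One LCS (by backtracking along matches): 4, 8, 10.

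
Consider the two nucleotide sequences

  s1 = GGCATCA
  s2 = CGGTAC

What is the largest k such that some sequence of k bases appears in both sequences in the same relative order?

4

Let dp[i][j] be the LCS length of the first i bases of s1 and the first j bases of s2. dp[i][j] = dp[i-1][j-1]+1 when the i-th and j-th bases match, else max(dp[i-1][j], dp[i][j-1]).
    ·  C  G  G  T  A  C
 ·  0  0  0  0  0  0  0
 G  0  0  1  1  1  1  1
 G  0  0  1  2  2  2  2
 C  0  1  1  2  2  2  3
 A  0  1  1  2  2  3  3
 T  0  1  1  2  3  3  3
 C  0  1  1  2  3  3  4
 A  0  1  1  2  3  4  4
dp[7][6] = 4. One LCS (by backtracking along matches): GGAC.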